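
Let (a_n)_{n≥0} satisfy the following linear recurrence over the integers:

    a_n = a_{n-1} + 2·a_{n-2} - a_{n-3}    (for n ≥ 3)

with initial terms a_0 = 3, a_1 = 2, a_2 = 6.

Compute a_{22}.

a_3 = 1·6 + 2·2 + -1·3 = 7
a_4 = 1·7 + 2·6 + -1·2 = 17
a_5 = 1·17 + 2·7 + -1·6 = 25
a_6 = 1·25 + 2·17 + -1·7 = 52
a_7 = 1·52 + 2·25 + -1·17 = 85
a_8 = 1·85 + 2·52 + -1·25 = 164
a_9 = 1·164 + 2·85 + -1·52 = 282
a_10 = 1·282 + 2·164 + -1·85 = 525
a_11 = 1·525 + 2·282 + -1·164 = 925
a_12 = 1·925 + 2·525 + -1·282 = 1693
a_13 = 1·1693 + 2·925 + -1·525 = 3018
a_14 = 1·3018 + 2·1693 + -1·925 = 5479
a_15 = 1·5479 + 2·3018 + -1·1693 = 9822
a_16 = 1·9822 + 2·5479 + -1·3018 = 17762
a_17 = 1·17762 + 2·9822 + -1·5479 = 31927
a_18 = 1·31927 + 2·17762 + -1·9822 = 57629
a_19 = 1·57629 + 2·31927 + -1·17762 = 103721
a_20 = 1·103721 + 2·57629 + -1·31927 = 187052
a_21 = 1·187052 + 2·103721 + -1·57629 = 336865
a_22 = 1·336865 + 2·187052 + -1·103721 = 607248

607248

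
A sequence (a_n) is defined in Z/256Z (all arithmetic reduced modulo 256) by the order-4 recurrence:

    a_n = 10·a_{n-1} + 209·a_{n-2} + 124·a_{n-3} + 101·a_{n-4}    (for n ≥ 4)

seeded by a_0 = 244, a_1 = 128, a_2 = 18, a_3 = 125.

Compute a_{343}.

166

a_4 = 10·125 + 209·18 + 124·128 + 101·244 = 216
a_5 = 10·216 + 209·125 + 124·18 + 101·128 = 181
a_6 = 10·181 + 209·216 + 124·125 + 101·18 = 16
a_7 = 10·16 + 209·181 + 124·216 + 101·125 = 86
a_8 = 10·86 + 209·16 + 124·181 + 101·216 = 80
a_9 = 10·80 + 209·86 + 124·16 + 101·181 = 127
Continuing the recurrence:
  a_10 = 62;  a_11 = 201;  a_12 = 140;  a_13 = 180;  a_14 = 38;  a_15 = 141
  a_16 = 244;  a_17 = 17;  a_18 = 40;  a_19 = 66;  a_20 = 188;  a_21 = 79
  a_22 = 82;  a_23 = 205;  a_24 = 100;  a_25 = 40;  a_26 = 218;  a_27 = 125
  a_28 = 176;  a_29 = 77;  a_30 = 64;  a_31 = 238;  a_32 = 72;  a_33 = 127
  a_34 = 70;  a_35 = 49;  a_36 = 252;  a_37 = 220;  a_38 = 174;  a_39 = 205
  a_40 = 12;  a_41 = 233;  a_42 = 216;  a_43 = 90;  a_44 = 116;  a_45 = 143
  a_46 = 26;  a_47 = 117;  a_48 = 212;  a_49 = 208;  a_50 = 34;  a_51 = 253
  a_52 = 8;  a_53 = 101;  a_54 = 112;  a_55 = 134;  a_56 = 192;  a_57 = 255
  a_58 = 206;  a_59 = 25;  a_60 = 108;  a_61 = 4;  a_62 = 182;  a_63 = 141
  a_64 = 164;  a_65 = 65;  a_66 = 136;  a_67 = 114;  a_68 = 172;  a_69 = 79
  a_70 = 98;  a_71 = 157;  a_72 = 68;  a_73 = 120;  a_74 = 234;  a_75 = 253
  a_76 = 224;  a_77 = 253;  a_78 = 160;  a_79 = 30;  a_80 = 184;  a_81 = 255
  a_82 = 214;  a_83 = 129;  a_84 = 220;  a_85 = 44;  a_86 = 62;  a_87 = 205
  a_88 = 188;  a_89 = 25;  a_90 = 56;  a_91 = 138;  a_92 = 100;  a_93 = 143
  a_94 = 42;  a_95 = 69;  a_96 = 180;  a_97 = 32;  a_98 = 50;  a_99 = 125
  a_100 = 56;  a_101 = 21;  a_102 = 208;  a_103 = 182;  a_104 = 48;  a_105 = 127
  a_106 = 94;  a_107 = 105;  a_108 = 76;  a_109 = 84;  a_110 = 70;  a_111 = 141
  a_112 = 84;  a_113 = 113;  a_114 = 232;  a_115 = 162;  a_116 = 156;  a_117 = 79
  a_118 = 114;  a_119 = 109;  a_120 = 36;  a_121 = 200;  a_122 = 250;  a_123 = 125
  a_124 = 16;  a_125 = 173;  a_126 = 0;  a_127 = 78;  a_128 = 40;  a_129 = 127
  a_130 = 102;  a_131 = 209;  a_132 = 188;  a_133 = 124;  a_134 = 206;  a_135 = 205
  a_136 = 108;  a_137 = 73;  a_138 = 152;  a_139 = 186;  a_140 = 84;  a_141 = 143
  a_142 = 58;  a_143 = 21;  a_144 = 148;  a_145 = 112;  a_146 = 66;  a_147 = 253
  a_148 = 104;  a_149 = 197;  a_150 = 48;  a_151 = 230;  a_152 = 160;  a_153 = 255
  a_154 = 238;  a_155 = 185;  a_156 = 44;  a_157 = 164;  a_158 = 214;  a_159 = 141
  a_160 = 4;  a_161 = 161;  a_162 = 72;  a_163 = 210;  a_164 = 140;  a_165 = 79
  a_166 = 130;  a_167 = 61;  a_168 = 4;  a_169 = 24;  a_170 = 10;  a_171 = 253
  a_172 = 64;  a_173 = 93;  a_174 = 96;  a_175 = 126;  a_176 = 152;  a_177 = 255
  a_178 = 246;  a_179 = 33;  a_180 = 156;  a_181 = 204;  a_182 = 94;  a_183 = 205
  a_184 = 28;  a_185 = 121;  a_186 = 248;  a_187 = 234;  a_188 = 68;  a_189 = 143
  a_190 = 74;  a_191 = 229;  a_192 = 116;  a_193 = 192;  a_194 = 82;  a_195 = 125
  a_196 = 152;  a_197 = 117;  a_198 = 144;  a_199 = 22;  a_200 = 16;  a_201 = 127
  a_202 = 126;  a_203 = 9;  a_204 = 12;  a_205 = 244;  a_206 = 102;  a_207 = 141
  a_208 = 180;  a_209 = 209;  a_210 = 168;  a_211 = 2;  a_212 = 124;  a_213 = 79
  a_214 = 146;  a_215 = 13;  a_216 = 228;  a_217 = 104;  a_218 = 26;  a_219 = 125
  a_220 = 112;  a_221 = 13;  a_222 = 192;  a_223 = 174;  a_224 = 8;  a_225 = 127
  a_226 = 134;  a_227 = 113;  a_228 = 124;  a_229 = 28;  a_230 = 238;  a_231 = 205
  a_232 = 204;  a_233 = 169;  a_234 = 88;  a_235 = 26;  a_236 = 52;  a_237 = 143
  a_238 = 90;  a_239 = 181;  a_240 = 84;  a_241 = 16;  a_242 = 98;  a_243 = 253
  a_244 = 200;  a_245 = 37;  a_246 = 240;  a_247 = 70;  a_248 = 128;  a_249 = 255
  a_250 = 14;  a_251 = 89;  a_252 = 236;  a_253 = 68;  a_254 = 246;  a_255 = 141
  a_256 = 100;  a_257 = 1;  a_258 = 8;  a_259 = 50;  a_260 = 108;  a_261 = 79
  a_262 = 162;  a_263 = 221;  a_264 = 196;  a_265 = 184;  a_266 = 42;  a_267 = 253
  a_268 = 160;  a_269 = 189;  a_270 = 32;  a_271 = 222;  a_272 = 120;  a_273 = 255
  a_274 = 22;  a_275 = 193;  a_276 = 92;  a_277 = 108;  a_278 = 126;  a_279 = 205
  a_280 = 124;  a_281 = 217;  a_282 = 184;  a_283 = 74;  a_284 = 36;  a_285 = 143
  a_286 = 106;  a_287 = 133;  a_288 = 52;  a_289 = 96;  a_290 = 114;  a_291 = 125
  a_292 = 248;  a_293 = 213;  a_294 = 80;  a_295 = 118;  a_296 = 240;  a_297 = 127
  a_298 = 158;  a_299 = 169;  a_300 = 204;  a_301 = 148;  a_302 = 134;  a_303 = 141
  a_304 = 20;  a_305 = 49;  a_306 = 104;  a_307 = 98;  a_308 = 92;  a_309 = 79
  a_310 = 178;  a_311 = 173;  a_312 = 164;  a_313 = 8;  a_314 = 58;  a_315 = 125
  a_316 = 208;  a_317 = 109;  a_318 = 128;  a_319 = 14;  a_320 = 232;  a_321 = 127
  a_322 = 166;  a_323 = 17;  a_324 = 60;  a_325 = 188;  a_326 = 14;  a_327 = 205
  a_328 = 44;  a_329 = 9;  a_330 = 24;  a_331 = 122;  a_332 = 20;  a_333 = 143
  a_334 = 122;  a_335 = 85;  a_336 = 20;  a_337 = 176;  a_338 = 130;  a_339 = 253
  a_340 = 40;  a_341 = 133
a_342 = 10·133 + 209·40 + 124·253 + 101·130 = 176
a_343 = 10·176 + 209·133 + 124·40 + 101·253 = 166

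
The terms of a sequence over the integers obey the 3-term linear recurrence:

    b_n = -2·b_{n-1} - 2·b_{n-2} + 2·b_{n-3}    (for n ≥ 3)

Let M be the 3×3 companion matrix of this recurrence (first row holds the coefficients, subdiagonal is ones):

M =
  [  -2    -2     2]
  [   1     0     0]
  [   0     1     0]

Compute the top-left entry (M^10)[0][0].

192

(M^10)[0][0] is the top entry after applying M 10 times to the unit state (1, 0, 0). Equivalently it is h_{12} for the auxiliary sequence (h_n) obeying the same recurrence with h_2 = 1 and h_i = 0 for 0 ≤ i < 2:
h_3 = -2·1 + -2·0 + 2·0 = -2
h_4 = -2·-2 + -2·1 + 2·0 = 2
h_5 = -2·2 + -2·-2 + 2·1 = 2
h_6 = -2·2 + -2·2 + 2·-2 = -12
h_7 = -2·-12 + -2·2 + 2·2 = 24
h_8 = -2·24 + -2·-12 + 2·2 = -20
h_9 = -2·-20 + -2·24 + 2·-12 = -32
h_10 = -2·-32 + -2·-20 + 2·24 = 152
h_11 = -2·152 + -2·-32 + 2·-20 = -280
h_12 = -2·-280 + -2·152 + 2·-32 = 192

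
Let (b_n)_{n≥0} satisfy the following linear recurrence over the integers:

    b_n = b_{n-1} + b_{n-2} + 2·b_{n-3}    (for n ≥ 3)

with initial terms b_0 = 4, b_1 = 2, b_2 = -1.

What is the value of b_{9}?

b_3 = 1·-1 + 1·2 + 2·4 = 9
b_4 = 1·9 + 1·-1 + 2·2 = 12
b_5 = 1·12 + 1·9 + 2·-1 = 19
b_6 = 1·19 + 1·12 + 2·9 = 49
b_7 = 1·49 + 1·19 + 2·12 = 92
b_8 = 1·92 + 1·49 + 2·19 = 179
b_9 = 1·179 + 1·92 + 2·49 = 369

369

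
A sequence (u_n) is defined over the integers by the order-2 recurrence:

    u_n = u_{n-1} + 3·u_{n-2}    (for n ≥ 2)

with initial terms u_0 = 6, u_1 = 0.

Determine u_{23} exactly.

465409278

u_2 = 1·0 + 3·6 = 18
u_3 = 1·18 + 3·0 = 18
u_4 = 1·18 + 3·18 = 72
u_5 = 1·72 + 3·18 = 126
u_6 = 1·126 + 3·72 = 342
u_7 = 1·342 + 3·126 = 720
u_8 = 1·720 + 3·342 = 1746
u_9 = 1·1746 + 3·720 = 3906
u_10 = 1·3906 + 3·1746 = 9144
u_11 = 1·9144 + 3·3906 = 20862
u_12 = 1·20862 + 3·9144 = 48294
u_13 = 1·48294 + 3·20862 = 110880
u_14 = 1·110880 + 3·48294 = 255762
u_15 = 1·255762 + 3·110880 = 588402
u_16 = 1·588402 + 3·255762 = 1355688
u_17 = 1·1355688 + 3·588402 = 3120894
u_18 = 1·3120894 + 3·1355688 = 7187958
u_19 = 1·7187958 + 3·3120894 = 16550640
u_20 = 1·16550640 + 3·7187958 = 38114514
u_21 = 1·38114514 + 3·16550640 = 87766434
u_22 = 1·87766434 + 3·38114514 = 202109976
u_23 = 1·202109976 + 3·87766434 = 465409278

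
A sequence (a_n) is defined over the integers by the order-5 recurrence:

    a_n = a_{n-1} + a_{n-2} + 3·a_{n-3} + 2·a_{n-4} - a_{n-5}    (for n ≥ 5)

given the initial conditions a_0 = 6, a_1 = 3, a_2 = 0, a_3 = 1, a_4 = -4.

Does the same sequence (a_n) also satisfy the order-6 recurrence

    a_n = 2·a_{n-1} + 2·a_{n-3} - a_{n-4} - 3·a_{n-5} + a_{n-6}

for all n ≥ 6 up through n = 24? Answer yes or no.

yes

Terms a_0..a_24: 6, 3, 0, 1, -4, -3, -7, -20, -45, -88, -204, -460, -998, -2201, -4899, -10810, -23848, -52759, -116634, -257658, -569455, -1258685, -2781623, -6147355, -13586285
n=6: candidate gives -7, actual a_6 = -7 ✓
n=7: candidate gives -20, actual a_7 = -20 ✓
n=8: candidate gives -45, actual a_8 = -45 ✓
n=9: candidate gives -88, actual a_9 = -88 ✓
n=10: candidate gives -204, actual a_10 = -204 ✓
n=11: candidate gives -460, actual a_11 = -460 ✓
n=12: candidate gives -998, actual a_12 = -998 ✓
n=13: candidate gives -2201, actual a_13 = -2201 ✓
n=14: candidate gives -4899, actual a_14 = -4899 ✓
n=15: candidate gives -10810, actual a_15 = -10810 ✓
n=16: candidate gives -23848, actual a_16 = -23848 ✓
n=17: candidate gives -52759, actual a_17 = -52759 ✓
n=18: candidate gives -116634, actual a_18 = -116634 ✓
n=19: candidate gives -257658, actual a_19 = -257658 ✓
n=20: candidate gives -569455, actual a_20 = -569455 ✓
n=21: candidate gives -1258685, actual a_21 = -1258685 ✓
n=22: candidate gives -2781623, actual a_22 = -2781623 ✓
n=23: candidate gives -6147355, actual a_23 = -6147355 ✓
n=24: candidate gives -13586285, actual a_24 = -13586285 ✓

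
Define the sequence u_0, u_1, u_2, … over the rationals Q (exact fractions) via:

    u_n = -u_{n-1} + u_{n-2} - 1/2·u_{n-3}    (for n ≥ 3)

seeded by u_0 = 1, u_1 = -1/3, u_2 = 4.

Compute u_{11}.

u_3 = -1·4 + 1·-1/3 + -1/2·1 = -29/6
u_4 = -1·-29/6 + 1·4 + -1/2·-1/3 = 9
u_5 = -1·9 + 1·-29/6 + -1/2·4 = -95/6
u_6 = -1·-95/6 + 1·9 + -1/2·-29/6 = 109/4
u_7 = -1·109/4 + 1·-95/6 + -1/2·9 = -571/12
u_8 = -1·-571/12 + 1·109/4 + -1/2·-95/6 = 331/4
u_9 = -1·331/4 + 1·-571/12 + -1/2·109/4 = -3455/24
u_10 = -1·-3455/24 + 1·331/4 + -1/2·-571/12 = 501/2
u_11 = -1·501/2 + 1·-3455/24 + -1/2·331/4 = -2615/6

-2615/6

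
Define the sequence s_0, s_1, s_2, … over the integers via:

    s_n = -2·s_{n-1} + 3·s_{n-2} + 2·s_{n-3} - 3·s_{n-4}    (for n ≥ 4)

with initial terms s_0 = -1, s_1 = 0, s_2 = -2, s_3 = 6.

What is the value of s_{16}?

-2273319

s_4 = -2·6 + 3·-2 + 2·0 + -3·-1 = -15
s_5 = -2·-15 + 3·6 + 2·-2 + -3·0 = 44
s_6 = -2·44 + 3·-15 + 2·6 + -3·-2 = -115
s_7 = -2·-115 + 3·44 + 2·-15 + -3·6 = 314
s_8 = -2·314 + 3·-115 + 2·44 + -3·-15 = -840
s_9 = -2·-840 + 3·314 + 2·-115 + -3·44 = 2260
s_10 = -2·2260 + 3·-840 + 2·314 + -3·-115 = -6067
s_11 = -2·-6067 + 3·2260 + 2·-840 + -3·314 = 16292
s_12 = -2·16292 + 3·-6067 + 2·2260 + -3·-840 = -43745
s_13 = -2·-43745 + 3·16292 + 2·-6067 + -3·2260 = 117452
s_14 = -2·117452 + 3·-43745 + 2·16292 + -3·-6067 = -315354
s_15 = -2·-315354 + 3·117452 + 2·-43745 + -3·16292 = 846698
s_16 = -2·846698 + 3·-315354 + 2·117452 + -3·-43745 = -2273319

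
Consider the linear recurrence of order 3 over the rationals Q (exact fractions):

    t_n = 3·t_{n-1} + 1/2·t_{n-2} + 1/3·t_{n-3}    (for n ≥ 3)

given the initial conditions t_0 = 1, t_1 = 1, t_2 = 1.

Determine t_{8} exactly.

45851/36

t_3 = 3·1 + 1/2·1 + 1/3·1 = 23/6
t_4 = 3·23/6 + 1/2·1 + 1/3·1 = 37/3
t_5 = 3·37/3 + 1/2·23/6 + 1/3·1 = 157/4
t_6 = 3·157/4 + 1/2·37/3 + 1/3·23/6 = 4507/36
t_7 = 3·4507/36 + 1/2·157/4 + 1/3·37/3 = 28751/72
t_8 = 3·28751/72 + 1/2·4507/36 + 1/3·157/4 = 45851/36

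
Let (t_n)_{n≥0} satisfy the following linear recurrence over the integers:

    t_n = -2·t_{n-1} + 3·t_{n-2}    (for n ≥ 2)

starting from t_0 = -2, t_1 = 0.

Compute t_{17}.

t_2 = -2·0 + 3·-2 = -6
t_3 = -2·-6 + 3·0 = 12
t_4 = -2·12 + 3·-6 = -42
t_5 = -2·-42 + 3·12 = 120
t_6 = -2·120 + 3·-42 = -366
t_7 = -2·-366 + 3·120 = 1092
t_8 = -2·1092 + 3·-366 = -3282
t_9 = -2·-3282 + 3·1092 = 9840
t_10 = -2·9840 + 3·-3282 = -29526
t_11 = -2·-29526 + 3·9840 = 88572
t_12 = -2·88572 + 3·-29526 = -265722
t_13 = -2·-265722 + 3·88572 = 797160
t_14 = -2·797160 + 3·-265722 = -2391486
t_15 = -2·-2391486 + 3·797160 = 7174452
t_16 = -2·7174452 + 3·-2391486 = -21523362
t_17 = -2·-21523362 + 3·7174452 = 64570080

64570080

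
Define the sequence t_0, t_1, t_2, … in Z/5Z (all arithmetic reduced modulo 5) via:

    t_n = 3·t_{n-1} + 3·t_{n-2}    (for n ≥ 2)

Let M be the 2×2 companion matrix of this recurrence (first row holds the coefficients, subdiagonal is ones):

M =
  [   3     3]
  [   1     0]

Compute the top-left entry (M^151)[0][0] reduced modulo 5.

0

(M^151)[0][0] is the top entry after applying M 151 times to the unit state (1, 0). Equivalently it is h_{152} for the auxiliary sequence (h_n) obeying the same recurrence with h_1 = 1 and h_i = 0 for 0 ≤ i < 1:
h_2 = 3·1 + 3·0 = 3
h_3 = 3·3 + 3·1 = 2
h_4 = 3·2 + 3·3 = 0
h_5 = 3·0 + 3·2 = 1
(h_4, h_5) = (0, 1) = (h_0, h_1), so the sequence has period 4.
152 ≡ 0 (mod 4), hence h_152 = h_0 = 0.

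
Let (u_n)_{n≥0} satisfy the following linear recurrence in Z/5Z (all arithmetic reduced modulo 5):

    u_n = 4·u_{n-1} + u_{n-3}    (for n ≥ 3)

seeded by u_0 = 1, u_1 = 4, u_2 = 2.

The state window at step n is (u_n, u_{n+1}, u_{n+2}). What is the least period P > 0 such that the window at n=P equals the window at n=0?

24

n=0: window = (1, 4, 2)
n=1: window = (4, 2, 4)
n=2: window = (2, 4, 0)
n=3: window = (4, 0, 2)
n=4: window = (0, 2, 2)
n=5: window = (2, 2, 3)
n=6: window = (2, 3, 4)
n=7: window = (3, 4, 3)
n=8: window = (4, 3, 0)
n=9: window = (3, 0, 4)
n=10: window = (0, 4, 4)
n=11: window = (4, 4, 1)
n=12: window = (4, 1, 3)
n=13: window = (1, 3, 1)
n=14: window = (3, 1, 0)
n=15: window = (1, 0, 3)
n=16: window = (0, 3, 3)
n=17: window = (3, 3, 2)
n=18: window = (3, 2, 1)
n=19: window = (2, 1, 2)
n=20: window = (1, 2, 0)
n=21: window = (2, 0, 1)
n=22: window = (0, 1, 1)
n=23: window = (1, 1, 4)
n=24: window = (1, 4, 2)
window at n=24 equals window at n=0 → period = 24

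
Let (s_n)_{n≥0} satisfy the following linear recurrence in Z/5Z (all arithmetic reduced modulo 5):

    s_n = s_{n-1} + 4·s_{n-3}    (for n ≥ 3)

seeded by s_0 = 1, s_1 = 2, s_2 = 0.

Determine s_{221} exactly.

2

s_3 = 1·0 + 0·2 + 4·1 = 4
s_4 = 1·4 + 0·0 + 4·2 = 2
s_5 = 1·2 + 0·4 + 4·0 = 2
s_6 = 1·2 + 0·2 + 4·4 = 3
s_7 = 1·3 + 0·2 + 4·2 = 1
s_8 = 1·1 + 0·3 + 4·2 = 4
s_9 = 1·4 + 0·1 + 4·3 = 1
s_10 = 1·1 + 0·4 + 4·1 = 0
s_11 = 1·0 + 0·1 + 4·4 = 1
s_12 = 1·1 + 0·0 + 4·1 = 0
s_13 = 1·0 + 0·1 + 4·0 = 0
s_14 = 1·0 + 0·0 + 4·1 = 4
s_15 = 1·4 + 0·0 + 4·0 = 4
s_16 = 1·4 + 0·4 + 4·0 = 4
s_17 = 1·4 + 0·4 + 4·4 = 0
s_18 = 1·0 + 0·4 + 4·4 = 1
s_19 = 1·1 + 0·0 + 4·4 = 2
s_20 = 1·2 + 0·1 + 4·0 = 2
s_21 = 1·2 + 0·2 + 4·1 = 1
s_22 = 1·1 + 0·2 + 4·2 = 4
s_23 = 1·4 + 0·1 + 4·2 = 2
s_24 = 1·2 + 0·4 + 4·1 = 1
s_25 = 1·1 + 0·2 + 4·4 = 2
s_26 = 1·2 + 0·1 + 4·2 = 0
(s_24, s_25, s_26) = (1, 2, 0) = (s_0, s_1, s_2), so the sequence has period 24.
221 ≡ 5 (mod 24), hence s_221 = s_5 = 2.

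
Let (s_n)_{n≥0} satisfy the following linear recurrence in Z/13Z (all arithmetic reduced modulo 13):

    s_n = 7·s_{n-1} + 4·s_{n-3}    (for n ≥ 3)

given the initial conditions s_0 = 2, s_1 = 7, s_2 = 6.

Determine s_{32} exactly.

1

s_3 = 7·6 + 0·7 + 4·2 = 11
s_4 = 7·11 + 0·6 + 4·7 = 1
s_5 = 7·1 + 0·11 + 4·6 = 5
s_6 = 7·5 + 0·1 + 4·11 = 1
s_7 = 7·1 + 0·5 + 4·1 = 11
s_8 = 7·11 + 0·1 + 4·5 = 6
s_9 = 7·6 + 0·11 + 4·1 = 7
s_10 = 7·7 + 0·6 + 4·11 = 2
s_11 = 7·2 + 0·7 + 4·6 = 12
s_12 = 7·12 + 0·2 + 4·7 = 8
s_13 = 7·8 + 0·12 + 4·2 = 12
s_14 = 7·12 + 0·8 + 4·12 = 2
s_15 = 7·2 + 0·12 + 4·8 = 7
s_16 = 7·7 + 0·2 + 4·12 = 6
(s_14, s_15, s_16) = (2, 7, 6) = (s_0, s_1, s_2), so the sequence has period 14.
32 ≡ 4 (mod 14), hence s_32 = s_4 = 1.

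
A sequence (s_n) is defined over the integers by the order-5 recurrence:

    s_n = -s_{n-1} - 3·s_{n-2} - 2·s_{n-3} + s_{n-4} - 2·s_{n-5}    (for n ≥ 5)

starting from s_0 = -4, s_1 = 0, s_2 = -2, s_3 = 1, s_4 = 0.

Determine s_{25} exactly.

s_5 = -1·0 + -3·1 + -2·-2 + 1·0 + -2·-4 = 9
s_6 = -1·9 + -3·0 + -2·1 + 1·-2 + -2·0 = -13
s_7 = -1·-13 + -3·9 + -2·0 + 1·1 + -2·-2 = -9
s_8 = -1·-9 + -3·-13 + -2·9 + 1·0 + -2·1 = 28
s_9 = -1·28 + -3·-9 + -2·-13 + 1·9 + -2·0 = 34
s_10 = -1·34 + -3·28 + -2·-9 + 1·-13 + -2·9 = -131
s_11 = -1·-131 + -3·34 + -2·28 + 1·-9 + -2·-13 = -10
s_12 = -1·-10 + -3·-131 + -2·34 + 1·28 + -2·-9 = 381
s_13 = -1·381 + -3·-10 + -2·-131 + 1·34 + -2·28 = -111
s_14 = -1·-111 + -3·381 + -2·-10 + 1·-131 + -2·34 = -1211
s_15 = -1·-1211 + -3·-111 + -2·381 + 1·-10 + -2·-131 = 1034
s_16 = -1·1034 + -3·-1211 + -2·-111 + 1·381 + -2·-10 = 3222
s_17 = -1·3222 + -3·1034 + -2·-1211 + 1·-111 + -2·381 = -4775
s_18 = -1·-4775 + -3·3222 + -2·1034 + 1·-1211 + -2·-111 = -7948
s_19 = -1·-7948 + -3·-4775 + -2·3222 + 1·1034 + -2·-1211 = 19285
s_20 = -1·19285 + -3·-7948 + -2·-4775 + 1·3222 + -2·1034 = 15263
s_21 = -1·15263 + -3·19285 + -2·-7948 + 1·-4775 + -2·3222 = -68441
s_22 = -1·-68441 + -3·15263 + -2·19285 + 1·-7948 + -2·-4775 = -14316
s_23 = -1·-14316 + -3·-68441 + -2·15263 + 1·19285 + -2·-7948 = 224294
s_24 = -1·224294 + -3·-14316 + -2·-68441 + 1·15263 + -2·19285 = -67771
s_25 = -1·-67771 + -3·224294 + -2·-14316 + 1·-68441 + -2·15263 = -675446

-675446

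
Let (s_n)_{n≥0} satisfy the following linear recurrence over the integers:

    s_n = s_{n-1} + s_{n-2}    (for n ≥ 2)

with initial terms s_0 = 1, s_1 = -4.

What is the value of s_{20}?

s_2 = 1·-4 + 1·1 = -3
s_3 = 1·-3 + 1·-4 = -7
s_4 = 1·-7 + 1·-3 = -10
s_5 = 1·-10 + 1·-7 = -17
s_6 = 1·-17 + 1·-10 = -27
s_7 = 1·-27 + 1·-17 = -44
s_8 = 1·-44 + 1·-27 = -71
s_9 = 1·-71 + 1·-44 = -115
s_10 = 1·-115 + 1·-71 = -186
s_11 = 1·-186 + 1·-115 = -301
s_12 = 1·-301 + 1·-186 = -487
s_13 = 1·-487 + 1·-301 = -788
s_14 = 1·-788 + 1·-487 = -1275
s_15 = 1·-1275 + 1·-788 = -2063
s_16 = 1·-2063 + 1·-1275 = -3338
s_17 = 1·-3338 + 1·-2063 = -5401
s_18 = 1·-5401 + 1·-3338 = -8739
s_19 = 1·-8739 + 1·-5401 = -14140
s_20 = 1·-14140 + 1·-8739 = -22879

-22879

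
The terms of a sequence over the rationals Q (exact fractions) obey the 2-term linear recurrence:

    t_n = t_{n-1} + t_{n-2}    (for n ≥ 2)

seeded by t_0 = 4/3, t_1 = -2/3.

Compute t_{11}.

t_2 = 1·-2/3 + 1·4/3 = 2/3
t_3 = 1·2/3 + 1·-2/3 = 0
t_4 = 1·0 + 1·2/3 = 2/3
t_5 = 1·2/3 + 1·0 = 2/3
t_6 = 1·2/3 + 1·2/3 = 4/3
t_7 = 1·4/3 + 1·2/3 = 2
t_8 = 1·2 + 1·4/3 = 10/3
t_9 = 1·10/3 + 1·2 = 16/3
t_10 = 1·16/3 + 1·10/3 = 26/3
t_11 = 1·26/3 + 1·16/3 = 14

14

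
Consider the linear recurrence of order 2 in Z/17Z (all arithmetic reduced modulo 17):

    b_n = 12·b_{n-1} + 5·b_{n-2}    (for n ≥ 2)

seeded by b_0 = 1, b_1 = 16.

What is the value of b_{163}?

b_2 = 12·16 + 5·1 = 10
b_3 = 12·10 + 5·16 = 13
b_4 = 12·13 + 5·10 = 2
b_5 = 12·2 + 5·13 = 4
b_6 = 12·4 + 5·2 = 7
b_7 = 12·7 + 5·4 = 2
b_8 = 12·2 + 5·7 = 8
b_9 = 12·8 + 5·2 = 4
b_10 = 12·4 + 5·8 = 3
b_11 = 12·3 + 5·4 = 5
b_12 = 12·5 + 5·3 = 7
b_13 = 12·7 + 5·5 = 7
b_14 = 12·7 + 5·7 = 0
b_15 = 12·0 + 5·7 = 1
b_16 = 12·1 + 5·0 = 12
b_17 = 12·12 + 5·1 = 13
b_18 = 12·13 + 5·12 = 12
b_19 = 12·12 + 5·13 = 5
b_20 = 12·5 + 5·12 = 1
b_21 = 12·1 + 5·5 = 3
b_22 = 12·3 + 5·1 = 7
b_23 = 12·7 + 5·3 = 14
b_24 = 12·14 + 5·7 = 16
b_25 = 12·16 + 5·14 = 7
b_26 = 12·7 + 5·16 = 11
b_27 = 12·11 + 5·7 = 14
b_28 = 12·14 + 5·11 = 2
b_29 = 12·2 + 5·14 = 9
b_30 = 12·9 + 5·2 = 16
b_31 = 12·16 + 5·9 = 16
b_32 = 12·16 + 5·16 = 0
b_33 = 12·0 + 5·16 = 12
b_34 = 12·12 + 5·0 = 8
b_35 = 12·8 + 5·12 = 3
b_36 = 12·3 + 5·8 = 8
b_37 = 12·8 + 5·3 = 9
b_38 = 12·9 + 5·8 = 12
b_39 = 12·12 + 5·9 = 2
b_40 = 12·2 + 5·12 = 16
b_41 = 12·16 + 5·2 = 15
b_42 = 12·15 + 5·16 = 5
b_43 = 12·5 + 5·15 = 16
b_44 = 12·16 + 5·5 = 13
b_45 = 12·13 + 5·16 = 15
b_46 = 12·15 + 5·13 = 7
b_47 = 12·7 + 5·15 = 6
b_48 = 12·6 + 5·7 = 5
b_49 = 12·5 + 5·6 = 5
b_50 = 12·5 + 5·5 = 0
b_51 = 12·0 + 5·5 = 8
b_52 = 12·8 + 5·0 = 11
b_53 = 12·11 + 5·8 = 2
b_54 = 12·2 + 5·11 = 11
b_55 = 12·11 + 5·2 = 6
b_56 = 12·6 + 5·11 = 8
b_57 = 12·8 + 5·6 = 7
b_58 = 12·7 + 5·8 = 5
b_59 = 12·5 + 5·7 = 10
b_60 = 12·10 + 5·5 = 9
b_61 = 12·9 + 5·10 = 5
b_62 = 12·5 + 5·9 = 3
b_63 = 12·3 + 5·5 = 10
b_64 = 12·10 + 5·3 = 16
b_65 = 12·16 + 5·10 = 4
b_66 = 12·4 + 5·16 = 9
b_67 = 12·9 + 5·4 = 9
b_68 = 12·9 + 5·9 = 0
b_69 = 12·0 + 5·9 = 11
b_70 = 12·11 + 5·0 = 13
b_71 = 12·13 + 5·11 = 7
b_72 = 12·7 + 5·13 = 13
b_73 = 12·13 + 5·7 = 4
b_74 = 12·4 + 5·13 = 11
b_75 = 12·11 + 5·4 = 16
b_76 = 12·16 + 5·11 = 9
b_77 = 12·9 + 5·16 = 1
b_78 = 12·1 + 5·9 = 6
b_79 = 12·6 + 5·1 = 9
b_80 = 12·9 + 5·6 = 2
b_81 = 12·2 + 5·9 = 1
b_82 = 12·1 + 5·2 = 5
b_83 = 12·5 + 5·1 = 14
b_84 = 12·14 + 5·5 = 6
b_85 = 12·6 + 5·14 = 6
b_86 = 12·6 + 5·6 = 0
b_87 = 12·0 + 5·6 = 13
b_88 = 12·13 + 5·0 = 3
b_89 = 12·3 + 5·13 = 16
b_90 = 12·16 + 5·3 = 3
b_91 = 12·3 + 5·16 = 14
b_92 = 12·14 + 5·3 = 13
b_93 = 12·13 + 5·14 = 5
b_94 = 12·5 + 5·13 = 6
b_95 = 12·6 + 5·5 = 12
b_96 = 12·12 + 5·6 = 4
b_97 = 12·4 + 5·12 = 6
b_98 = 12·6 + 5·4 = 7
b_99 = 12·7 + 5·6 = 12
b_100 = 12·12 + 5·7 = 9
b_101 = 12·9 + 5·12 = 15
b_102 = 12·15 + 5·9 = 4
b_103 = 12·4 + 5·15 = 4
b_104 = 12·4 + 5·4 = 0
b_105 = 12·0 + 5·4 = 3
b_106 = 12·3 + 5·0 = 2
b_107 = 12·2 + 5·3 = 5
b_108 = 12·5 + 5·2 = 2
b_109 = 12·2 + 5·5 = 15
b_110 = 12·15 + 5·2 = 3
b_111 = 12·3 + 5·15 = 9
b_112 = 12·9 + 5·3 = 4
b_113 = 12·4 + 5·9 = 8
b_114 = 12·8 + 5·4 = 14
b_115 = 12·14 + 5·8 = 4
b_116 = 12·4 + 5·14 = 16
b_117 = 12·16 + 5·4 = 8
b_118 = 12·8 + 5·16 = 6
b_119 = 12·6 + 5·8 = 10
b_120 = 12·10 + 5·6 = 14
b_121 = 12·14 + 5·10 = 14
b_122 = 12·14 + 5·14 = 0
b_123 = 12·0 + 5·14 = 2
b_124 = 12·2 + 5·0 = 7
b_125 = 12·7 + 5·2 = 9
b_126 = 12·9 + 5·7 = 7
b_127 = 12·7 + 5·9 = 10
b_128 = 12·10 + 5·7 = 2
b_129 = 12·2 + 5·10 = 6
b_130 = 12·6 + 5·2 = 14
b_131 = 12·14 + 5·6 = 11
b_132 = 12·11 + 5·14 = 15
b_133 = 12·15 + 5·11 = 14
b_134 = 12·14 + 5·15 = 5
b_135 = 12·5 + 5·14 = 11
b_136 = 12·11 + 5·5 = 4
b_137 = 12·4 + 5·11 = 1
b_138 = 12·1 + 5·4 = 15
b_139 = 12·15 + 5·1 = 15
b_140 = 12·15 + 5·15 = 0
b_141 = 12·0 + 5·15 = 7
b_142 = 12·7 + 5·0 = 16
b_143 = 12·16 + 5·7 = 6
b_144 = 12·6 + 5·16 = 16
b_145 = 12·16 + 5·6 = 1
b_146 = 12·1 + 5·16 = 7
b_147 = 12·7 + 5·1 = 4
b_148 = 12·4 + 5·7 = 15
b_149 = 12·15 + 5·4 = 13
b_150 = 12·13 + 5·15 = 10
b_151 = 12·10 + 5·13 = 15
b_152 = 12·15 + 5·10 = 9
b_153 = 12·9 + 5·15 = 13
b_154 = 12·13 + 5·9 = 14
b_155 = 12·14 + 5·13 = 12
b_156 = 12·12 + 5·14 = 10
b_157 = 12·10 + 5·12 = 10
b_158 = 12·10 + 5·10 = 0
b_159 = 12·0 + 5·10 = 16
b_160 = 12·16 + 5·0 = 5
b_161 = 12·5 + 5·16 = 4
b_162 = 12·4 + 5·5 = 5
b_163 = 12·5 + 5·4 = 12

12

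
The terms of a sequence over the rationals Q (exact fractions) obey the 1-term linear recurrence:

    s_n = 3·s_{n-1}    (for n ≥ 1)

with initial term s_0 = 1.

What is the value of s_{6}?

729

s_1 = 3·1 = 3
s_2 = 3·3 = 9
s_3 = 3·9 = 27
s_4 = 3·27 = 81
s_5 = 3·81 = 243
s_6 = 3·243 = 729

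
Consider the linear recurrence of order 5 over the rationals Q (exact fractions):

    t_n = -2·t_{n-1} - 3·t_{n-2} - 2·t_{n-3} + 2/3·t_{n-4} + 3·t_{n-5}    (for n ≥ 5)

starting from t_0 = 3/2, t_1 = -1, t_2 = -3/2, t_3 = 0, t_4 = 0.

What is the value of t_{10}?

-199/18

t_5 = -2·0 + -3·0 + -2·-3/2 + 2/3·-1 + 3·3/2 = 41/6
t_6 = -2·41/6 + -3·0 + -2·0 + 2/3·-3/2 + 3·-1 = -53/3
t_7 = -2·-53/3 + -3·41/6 + -2·0 + 2/3·0 + 3·-3/2 = 31/3
t_8 = -2·31/3 + -3·-53/3 + -2·41/6 + 2/3·0 + 3·0 = 56/3
t_9 = -2·56/3 + -3·31/3 + -2·-53/3 + 2/3·41/6 + 3·0 = -256/9
t_10 = -2·-256/9 + -3·56/3 + -2·31/3 + 2/3·-53/3 + 3·41/6 = -199/18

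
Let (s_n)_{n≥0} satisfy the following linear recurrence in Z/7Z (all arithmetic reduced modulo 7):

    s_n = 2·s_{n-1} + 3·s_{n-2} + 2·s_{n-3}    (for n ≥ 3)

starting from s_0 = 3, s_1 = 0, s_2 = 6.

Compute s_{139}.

s_3 = 2·6 + 3·0 + 2·3 = 4
s_4 = 2·4 + 3·6 + 2·0 = 5
s_5 = 2·5 + 3·4 + 2·6 = 6
s_6 = 2·6 + 3·5 + 2·4 = 0
s_7 = 2·0 + 3·6 + 2·5 = 0
s_8 = 2·0 + 3·0 + 2·6 = 5
s_9 = 2·5 + 3·0 + 2·0 = 3
s_10 = 2·3 + 3·5 + 2·0 = 0
s_11 = 2·0 + 3·3 + 2·5 = 5
s_12 = 2·5 + 3·0 + 2·3 = 2
s_13 = 2·2 + 3·5 + 2·0 = 5
s_14 = 2·5 + 3·2 + 2·5 = 5
s_15 = 2·5 + 3·5 + 2·2 = 1
s_16 = 2·1 + 3·5 + 2·5 = 6
s_17 = 2·6 + 3·1 + 2·5 = 4
s_18 = 2·4 + 3·6 + 2·1 = 0
s_19 = 2·0 + 3·4 + 2·6 = 3
s_20 = 2·3 + 3·0 + 2·4 = 0
s_21 = 2·0 + 3·3 + 2·0 = 2
s_22 = 2·2 + 3·0 + 2·3 = 3
s_23 = 2·3 + 3·2 + 2·0 = 5
s_24 = 2·5 + 3·3 + 2·2 = 2
s_25 = 2·2 + 3·5 + 2·3 = 4
s_26 = 2·4 + 3·2 + 2·5 = 3
s_27 = 2·3 + 3·4 + 2·2 = 1
s_28 = 2·1 + 3·3 + 2·4 = 5
s_29 = 2·5 + 3·1 + 2·3 = 5
s_30 = 2·5 + 3·5 + 2·1 = 6
s_31 = 2·6 + 3·5 + 2·5 = 2
s_32 = 2·2 + 3·6 + 2·5 = 4
s_33 = 2·4 + 3·2 + 2·6 = 5
s_34 = 2·5 + 3·4 + 2·2 = 5
s_35 = 2·5 + 3·5 + 2·4 = 5
s_36 = 2·5 + 3·5 + 2·5 = 0
s_37 = 2·0 + 3·5 + 2·5 = 4
s_38 = 2·4 + 3·0 + 2·5 = 4
s_39 = 2·4 + 3·4 + 2·0 = 6
s_40 = 2·6 + 3·4 + 2·4 = 4
s_41 = 2·4 + 3·6 + 2·4 = 6
s_42 = 2·6 + 3·4 + 2·6 = 1
s_43 = 2·1 + 3·6 + 2·4 = 0
s_44 = 2·0 + 3·1 + 2·6 = 1
s_45 = 2·1 + 3·0 + 2·1 = 4
s_46 = 2·4 + 3·1 + 2·0 = 4
s_47 = 2·4 + 3·4 + 2·1 = 1
s_48 = 2·1 + 3·4 + 2·4 = 1
s_49 = 2·1 + 3·1 + 2·4 = 6
s_50 = 2·6 + 3·1 + 2·1 = 3
s_51 = 2·3 + 3·6 + 2·1 = 5
s_52 = 2·5 + 3·3 + 2·6 = 3
s_53 = 2·3 + 3·5 + 2·3 = 6
s_54 = 2·6 + 3·3 + 2·5 = 3
s_55 = 2·3 + 3·6 + 2·3 = 2
s_56 = 2·2 + 3·3 + 2·6 = 4
s_57 = 2·4 + 3·2 + 2·3 = 6
s_58 = 2·6 + 3·4 + 2·2 = 0
s_59 = 2·0 + 3·6 + 2·4 = 5
s_60 = 2·5 + 3·0 + 2·6 = 1
s_61 = 2·1 + 3·5 + 2·0 = 3
s_62 = 2·3 + 3·1 + 2·5 = 5
s_63 = 2·5 + 3·3 + 2·1 = 0
s_64 = 2·0 + 3·5 + 2·3 = 0
s_65 = 2·0 + 3·0 + 2·5 = 3
s_66 = 2·3 + 3·0 + 2·0 = 6
s_67 = 2·6 + 3·3 + 2·0 = 0
s_68 = 2·0 + 3·6 + 2·3 = 3
s_69 = 2·3 + 3·0 + 2·6 = 4
s_70 = 2·4 + 3·3 + 2·0 = 3
s_71 = 2·3 + 3·4 + 2·3 = 3
s_72 = 2·3 + 3·3 + 2·4 = 2
s_73 = 2·2 + 3·3 + 2·3 = 5
s_74 = 2·5 + 3·2 + 2·3 = 1
s_75 = 2·1 + 3·5 + 2·2 = 0
s_76 = 2·0 + 3·1 + 2·5 = 6
s_77 = 2·6 + 3·0 + 2·1 = 0
s_78 = 2·0 + 3·6 + 2·0 = 4
s_79 = 2·4 + 3·0 + 2·6 = 6
s_80 = 2·6 + 3·4 + 2·0 = 3
s_81 = 2·3 + 3·6 + 2·4 = 4
s_82 = 2·4 + 3·3 + 2·6 = 1
s_83 = 2·1 + 3·4 + 2·3 = 6
s_84 = 2·6 + 3·1 + 2·4 = 2
s_85 = 2·2 + 3·6 + 2·1 = 3
s_86 = 2·3 + 3·2 + 2·6 = 3
s_87 = 2·3 + 3·3 + 2·2 = 5
s_88 = 2·5 + 3·3 + 2·3 = 4
s_89 = 2·4 + 3·5 + 2·3 = 1
s_90 = 2·1 + 3·4 + 2·5 = 3
s_91 = 2·3 + 3·1 + 2·4 = 3
s_92 = 2·3 + 3·3 + 2·1 = 3
s_93 = 2·3 + 3·3 + 2·3 = 0
s_94 = 2·0 + 3·3 + 2·3 = 1
s_95 = 2·1 + 3·0 + 2·3 = 1
s_96 = 2·1 + 3·1 + 2·0 = 5
s_97 = 2·5 + 3·1 + 2·1 = 1
s_98 = 2·1 + 3·5 + 2·1 = 5
s_99 = 2·5 + 3·1 + 2·5 = 2
s_100 = 2·2 + 3·5 + 2·1 = 0
s_101 = 2·0 + 3·2 + 2·5 = 2
s_102 = 2·2 + 3·0 + 2·2 = 1
s_103 = 2·1 + 3·2 + 2·0 = 1
s_104 = 2·1 + 3·1 + 2·2 = 2
s_105 = 2·2 + 3·1 + 2·1 = 2
s_106 = 2·2 + 3·2 + 2·1 = 5
s_107 = 2·5 + 3·2 + 2·2 = 6
s_108 = 2·6 + 3·5 + 2·2 = 3
s_109 = 2·3 + 3·6 + 2·5 = 6
s_110 = 2·6 + 3·3 + 2·6 = 5
s_111 = 2·5 + 3·6 + 2·3 = 6
s_112 = 2·6 + 3·5 + 2·6 = 4
s_113 = 2·4 + 3·6 + 2·5 = 1
s_114 = 2·1 + 3·4 + 2·6 = 5
s_115 = 2·5 + 3·1 + 2·4 = 0
s_116 = 2·0 + 3·5 + 2·1 = 3
s_117 = 2·3 + 3·0 + 2·5 = 2
s_118 = 2·2 + 3·3 + 2·0 = 6
s_119 = 2·6 + 3·2 + 2·3 = 3
s_120 = 2·3 + 3·6 + 2·2 = 0
s_121 = 2·0 + 3·3 + 2·6 = 0
s_122 = 2·0 + 3·0 + 2·3 = 6
s_123 = 2·6 + 3·0 + 2·0 = 5
s_124 = 2·5 + 3·6 + 2·0 = 0
s_125 = 2·0 + 3·5 + 2·6 = 6
s_126 = 2·6 + 3·0 + 2·5 = 1
s_127 = 2·1 + 3·6 + 2·0 = 6
s_128 = 2·6 + 3·1 + 2·6 = 6
s_129 = 2·6 + 3·6 + 2·1 = 4
s_130 = 2·4 + 3·6 + 2·6 = 3
s_131 = 2·3 + 3·4 + 2·6 = 2
s_132 = 2·2 + 3·3 + 2·4 = 0
s_133 = 2·0 + 3·2 + 2·3 = 5
s_134 = 2·5 + 3·0 + 2·2 = 0
s_135 = 2·0 + 3·5 + 2·0 = 1
s_136 = 2·1 + 3·0 + 2·5 = 5
s_137 = 2·5 + 3·1 + 2·0 = 6
s_138 = 2·6 + 3·5 + 2·1 = 1
s_139 = 2·1 + 3·6 + 2·5 = 2

2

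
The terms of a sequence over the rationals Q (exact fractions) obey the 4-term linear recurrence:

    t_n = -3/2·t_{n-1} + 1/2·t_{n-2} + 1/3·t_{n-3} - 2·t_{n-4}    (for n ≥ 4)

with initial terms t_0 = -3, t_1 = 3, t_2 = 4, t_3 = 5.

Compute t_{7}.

t_4 = -3/2·5 + 1/2·4 + 1/3·3 + -2·-3 = 3/2
t_5 = -3/2·3/2 + 1/2·5 + 1/3·4 + -2·3 = -53/12
t_6 = -3/2·-53/12 + 1/2·3/2 + 1/3·5 + -2·4 = 25/24
t_7 = -3/2·25/24 + 1/2·-53/12 + 1/3·3/2 + -2·5 = -637/48

-637/48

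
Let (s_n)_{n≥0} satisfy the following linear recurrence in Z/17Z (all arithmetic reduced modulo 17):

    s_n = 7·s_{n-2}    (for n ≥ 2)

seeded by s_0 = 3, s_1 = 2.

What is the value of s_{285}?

s_2 = 0·2 + 7·3 = 4
s_3 = 0·4 + 7·2 = 14
s_4 = 0·14 + 7·4 = 11
s_5 = 0·11 + 7·14 = 13
s_6 = 0·13 + 7·11 = 9
s_7 = 0·9 + 7·13 = 6
s_8 = 0·6 + 7·9 = 12
s_9 = 0·12 + 7·6 = 8
s_10 = 0·8 + 7·12 = 16
s_11 = 0·16 + 7·8 = 5
s_12 = 0·5 + 7·16 = 10
s_13 = 0·10 + 7·5 = 1
s_14 = 0·1 + 7·10 = 2
s_15 = 0·2 + 7·1 = 7
s_16 = 0·7 + 7·2 = 14
s_17 = 0·14 + 7·7 = 15
s_18 = 0·15 + 7·14 = 13
s_19 = 0·13 + 7·15 = 3
s_20 = 0·3 + 7·13 = 6
s_21 = 0·6 + 7·3 = 4
s_22 = 0·4 + 7·6 = 8
s_23 = 0·8 + 7·4 = 11
s_24 = 0·11 + 7·8 = 5
s_25 = 0·5 + 7·11 = 9
s_26 = 0·9 + 7·5 = 1
s_27 = 0·1 + 7·9 = 12
s_28 = 0·12 + 7·1 = 7
s_29 = 0·7 + 7·12 = 16
s_30 = 0·16 + 7·7 = 15
s_31 = 0·15 + 7·16 = 10
s_32 = 0·10 + 7·15 = 3
s_33 = 0·3 + 7·10 = 2
(s_32, s_33) = (3, 2) = (s_0, s_1), so the sequence has period 32.
285 ≡ 29 (mod 32), hence s_285 = s_29 = 16.

16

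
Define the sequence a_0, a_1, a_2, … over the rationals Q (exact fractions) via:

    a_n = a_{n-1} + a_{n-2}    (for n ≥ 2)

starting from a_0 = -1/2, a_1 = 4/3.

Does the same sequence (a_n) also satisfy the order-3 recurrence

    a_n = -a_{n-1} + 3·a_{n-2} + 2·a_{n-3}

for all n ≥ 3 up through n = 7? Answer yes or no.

yes

Terms a_0..a_7: -1/2, 4/3, 5/6, 13/6, 3, 31/6, 49/6, 40/3
n=3: candidate gives 13/6, actual a_3 = 13/6 ✓
n=4: candidate gives 3, actual a_4 = 3 ✓
n=5: candidate gives 31/6, actual a_5 = 31/6 ✓
n=6: candidate gives 49/6, actual a_6 = 49/6 ✓
n=7: candidate gives 40/3, actual a_7 = 40/3 ✓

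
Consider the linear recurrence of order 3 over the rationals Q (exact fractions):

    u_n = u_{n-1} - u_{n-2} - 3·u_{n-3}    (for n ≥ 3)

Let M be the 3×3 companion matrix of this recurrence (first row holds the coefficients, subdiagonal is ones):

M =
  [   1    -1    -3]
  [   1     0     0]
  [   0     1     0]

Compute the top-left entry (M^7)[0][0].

40

(M^7)[0][0] is the top entry after applying M 7 times to the unit state (1, 0, 0). Equivalently it is h_{9} for the auxiliary sequence (h_n) obeying the same recurrence with h_2 = 1 and h_i = 0 for 0 ≤ i < 2:
h_3 = 1·1 + -1·0 + -3·0 = 1
h_4 = 1·1 + -1·1 + -3·0 = 0
h_5 = 1·0 + -1·1 + -3·1 = -4
h_6 = 1·-4 + -1·0 + -3·1 = -7
h_7 = 1·-7 + -1·-4 + -3·0 = -3
h_8 = 1·-3 + -1·-7 + -3·-4 = 16
h_9 = 1·16 + -1·-3 + -3·-7 = 40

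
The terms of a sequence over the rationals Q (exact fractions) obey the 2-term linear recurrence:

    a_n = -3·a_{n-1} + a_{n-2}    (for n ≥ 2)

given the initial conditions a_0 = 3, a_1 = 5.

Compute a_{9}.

a_2 = -3·5 + 1·3 = -12
a_3 = -3·-12 + 1·5 = 41
a_4 = -3·41 + 1·-12 = -135
a_5 = -3·-135 + 1·41 = 446
a_6 = -3·446 + 1·-135 = -1473
a_7 = -3·-1473 + 1·446 = 4865
a_8 = -3·4865 + 1·-1473 = -16068
a_9 = -3·-16068 + 1·4865 = 53069

53069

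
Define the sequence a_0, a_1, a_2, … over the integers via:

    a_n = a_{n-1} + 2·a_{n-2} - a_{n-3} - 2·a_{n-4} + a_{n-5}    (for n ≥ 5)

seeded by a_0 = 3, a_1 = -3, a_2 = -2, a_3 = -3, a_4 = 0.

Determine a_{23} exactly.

a_5 = 1·0 + 2·-3 + -1·-2 + -2·-3 + 1·3 = 5
a_6 = 1·5 + 2·0 + -1·-3 + -2·-2 + 1·-3 = 9
a_7 = 1·9 + 2·5 + -1·0 + -2·-3 + 1·-2 = 23
a_8 = 1·23 + 2·9 + -1·5 + -2·0 + 1·-3 = 33
a_9 = 1·33 + 2·23 + -1·9 + -2·5 + 1·0 = 60
a_10 = 1·60 + 2·33 + -1·23 + -2·9 + 1·5 = 90
a_11 = 1·90 + 2·60 + -1·33 + -2·23 + 1·9 = 140
a_12 = 1·140 + 2·90 + -1·60 + -2·33 + 1·23 = 217
a_13 = 1·217 + 2·140 + -1·90 + -2·60 + 1·33 = 320
a_14 = 1·320 + 2·217 + -1·140 + -2·90 + 1·60 = 494
a_15 = 1·494 + 2·320 + -1·217 + -2·140 + 1·90 = 727
a_16 = 1·727 + 2·494 + -1·320 + -2·217 + 1·140 = 1101
a_17 = 1·1101 + 2·727 + -1·494 + -2·320 + 1·217 = 1638
a_18 = 1·1638 + 2·1101 + -1·727 + -2·494 + 1·320 = 2445
a_19 = 1·2445 + 2·1638 + -1·1101 + -2·727 + 1·494 = 3660
a_20 = 1·3660 + 2·2445 + -1·1638 + -2·1101 + 1·727 = 5437
a_21 = 1·5437 + 2·3660 + -1·2445 + -2·1638 + 1·1101 = 8137
a_22 = 1·8137 + 2·5437 + -1·3660 + -2·2445 + 1·1638 = 12099
a_23 = 1·12099 + 2·8137 + -1·5437 + -2·3660 + 1·2445 = 18061

18061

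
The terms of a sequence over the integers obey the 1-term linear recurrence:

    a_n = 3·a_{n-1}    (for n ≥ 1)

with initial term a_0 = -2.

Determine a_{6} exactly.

-1458

a_1 = 3·-2 = -6
a_2 = 3·-6 = -18
a_3 = 3·-18 = -54
a_4 = 3·-54 = -162
a_5 = 3·-162 = -486
a_6 = 3·-486 = -1458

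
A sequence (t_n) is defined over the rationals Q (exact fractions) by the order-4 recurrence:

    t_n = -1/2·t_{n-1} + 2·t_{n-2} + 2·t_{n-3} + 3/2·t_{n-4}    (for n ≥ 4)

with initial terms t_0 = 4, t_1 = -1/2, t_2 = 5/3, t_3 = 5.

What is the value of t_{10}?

t_4 = -1/2·5 + 2·5/3 + 2·-1/2 + 3/2·4 = 35/6
t_5 = -1/2·35/6 + 2·5 + 2·5/3 + 3/2·-1/2 = 29/3
t_6 = -1/2·29/3 + 2·35/6 + 2·5 + 3/2·5/3 = 58/3
t_7 = -1/2·58/3 + 2·29/3 + 2·35/6 + 3/2·5 = 173/6
t_8 = -1/2·173/6 + 2·58/3 + 2·29/3 + 3/2·35/6 = 157/3
t_9 = -1/2·157/3 + 2·173/6 + 2·58/3 + 3/2·29/3 = 254/3
t_10 = -1/2·254/3 + 2·157/3 + 2·173/6 + 3/2·58/3 = 149

149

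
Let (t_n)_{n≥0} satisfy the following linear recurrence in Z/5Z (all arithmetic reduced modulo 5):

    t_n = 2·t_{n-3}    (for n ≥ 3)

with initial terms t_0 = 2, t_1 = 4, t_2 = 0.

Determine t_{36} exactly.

2

t_3 = 0·0 + 0·4 + 2·2 = 4
t_4 = 0·4 + 0·0 + 2·4 = 3
t_5 = 0·3 + 0·4 + 2·0 = 0
t_6 = 0·0 + 0·3 + 2·4 = 3
t_7 = 0·3 + 0·0 + 2·3 = 1
t_8 = 0·1 + 0·3 + 2·0 = 0
t_9 = 0·0 + 0·1 + 2·3 = 1
t_10 = 0·1 + 0·0 + 2·1 = 2
t_11 = 0·2 + 0·1 + 2·0 = 0
t_12 = 0·0 + 0·2 + 2·1 = 2
t_13 = 0·2 + 0·0 + 2·2 = 4
t_14 = 0·4 + 0·2 + 2·0 = 0
(t_12, t_13, t_14) = (2, 4, 0) = (t_0, t_1, t_2), so the sequence has period 12.
36 ≡ 0 (mod 12), hence t_36 = t_0 = 2.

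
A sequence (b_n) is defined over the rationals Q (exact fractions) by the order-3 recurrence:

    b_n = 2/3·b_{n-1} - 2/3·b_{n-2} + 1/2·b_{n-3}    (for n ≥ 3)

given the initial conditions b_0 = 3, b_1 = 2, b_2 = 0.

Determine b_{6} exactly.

-77/324

b_3 = 2/3·0 + -2/3·2 + 1/2·3 = 1/6
b_4 = 2/3·1/6 + -2/3·0 + 1/2·2 = 10/9
b_5 = 2/3·10/9 + -2/3·1/6 + 1/2·0 = 17/27
b_6 = 2/3·17/27 + -2/3·10/9 + 1/2·1/6 = -77/324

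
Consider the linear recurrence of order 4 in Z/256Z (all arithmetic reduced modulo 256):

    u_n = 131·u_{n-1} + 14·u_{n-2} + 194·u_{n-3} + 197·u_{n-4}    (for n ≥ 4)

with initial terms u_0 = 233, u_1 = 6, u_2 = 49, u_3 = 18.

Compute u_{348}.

84

u_4 = 131·18 + 14·49 + 194·6 + 197·233 = 189
u_5 = 131·189 + 14·18 + 194·49 + 197·6 = 115
u_6 = 131·115 + 14·189 + 194·18 + 197·49 = 136
u_7 = 131·136 + 14·115 + 194·189 + 197·18 = 246
u_8 = 131·246 + 14·136 + 194·115 + 197·189 = 233
u_9 = 131·233 + 14·246 + 194·136 + 197·115 = 62
Continuing the recurrence:
  u_10 = 140;  u_11 = 232;  u_12 = 169;  u_13 = 249;  u_14 = 53;  u_15 = 87
  u_16 = 42;  u_17 = 7;  u_18 = 152;  u_19 = 241;  u_20 = 67;  u_21 = 10
  u_22 = 98;  u_23 = 237;  u_24 = 198;  u_25 = 62;  u_26 = 146;  u_27 = 135
  u_28 = 107;  u_29 = 125;  u_30 = 121;  u_31 = 186;  u_32 = 221;  u_33 = 38
  u_34 = 153;  u_35 = 251;  u_36 = 172;  u_37 = 238;  u_38 = 37;  u_39 = 114
  u_40 = 20;  u_41 = 168;  u_42 = 237;  u_43 = 89;  u_44 = 53;  u_45 = 223
  u_46 = 214;  u_47 = 91;  u_48 = 12;  u_49 = 229;  u_50 = 123;  u_51 = 150
  u_52 = 66;  u_53 = 105;  u_54 = 170;  u_55 = 46;  u_56 = 50;  u_57 = 187
  u_58 = 27;  u_59 = 85;  u_60 = 41;  u_61 = 254;  u_62 = 105;  u_63 = 26
  u_64 = 21;  u_65 = 51;  u_66 = 192;  u_67 = 246;  u_68 = 49;  u_69 = 70
  u_70 = 172;  u_71 = 72;  u_72 = 1;  u_73 = 169;  u_74 = 117;  u_75 = 71
  u_76 = 146;  u_77 = 79;  u_78 = 64;  u_79 = 89;  u_80 = 67;  u_81 = 114
  u_82 = 178;  u_83 = 149;  u_84 = 238;  u_85 = 142;  u_86 = 146;  u_87 = 127
  u_88 = 187;  u_89 = 141;  u_90 = 249;  u_91 = 146;  u_92 = 21;  u_93 = 238
  u_94 = 49;  u_95 = 91;  u_96 = 196;  u_97 = 142;  u_98 = 13;  u_99 = 250
  u_100 = 20;  u_101 = 8;  u_102 = 165;  u_103 = 105;  u_104 = 53;  u_105 = 15
  u_106 = 30;  u_107 = 35;  u_108 = 180;  u_109 = 77;  u_110 = 219;  u_111 = 158
  u_112 = 178;  u_113 = 241;  u_114 = 82;  u_115 = 158;  u_116 = 242;  u_117 = 19
  u_118 = 203;  u_119 = 229;  u_120 = 233;  u_121 = 54;  u_122 = 33;  u_123 = 162
  u_124 = 237;  u_125 = 179;  u_126 = 184;  u_127 = 54;  u_128 = 185;  u_129 = 206
  u_130 = 12;  u_131 = 40;  u_132 = 153;  u_133 = 25;  u_134 = 181;  u_135 = 183
  u_136 = 58;  u_137 = 23;  u_138 = 232;  u_139 = 193;  u_140 = 131;  u_141 = 26
  u_142 = 66;  u_143 = 253;  u_144 = 150;  u_145 = 158;  u_146 = 146;  u_147 = 183
  u_148 = 203;  u_149 = 29;  u_150 = 249;  u_151 = 170;  u_152 = 205;  u_153 = 54
  u_154 = 73;  u_155 = 123;  u_156 = 156;  u_157 = 110;  u_158 = 53;  u_159 = 2
  u_160 = 84;  u_161 = 232;  u_162 = 157;  u_163 = 57;  u_164 = 53;  u_165 = 191
  u_166 = 166;  u_167 = 107;  u_168 = 92;  u_169 = 181;  u_170 = 123;  u_171 = 230
  u_172 = 98;  u_173 = 57;  u_174 = 122;  u_175 = 206;  u_176 = 178;  u_177 = 171
  u_178 = 59;  u_179 = 245;  u_180 = 41;  u_181 = 174;  u_182 = 89;  u_183 = 170
  u_184 = 69;  u_185 = 243;  u_186 = 112;  u_187 = 182;  u_188 = 129;  u_189 = 214
  u_190 = 172;  u_191 = 136;  u_192 = 113;  u_193 = 73;  u_194 = 245;  u_195 = 167
  u_196 = 34;  u_197 = 95;  u_198 = 144;  u_199 = 41;  u_200 = 3;  u_201 = 2
  u_202 = 18;  u_203 = 37;  u_204 = 190;  u_205 = 110;  u_206 = 146;  u_207 = 47
  u_208 = 155;  u_209 = 45;  u_210 = 121;  u_211 = 2;  u_212 = 5;  u_213 = 254
  u_214 = 225;  u_215 = 91;  u_216 = 52;  u_217 = 142;  u_218 = 157;  u_219 = 138
  u_220 = 212;  u_221 = 72;  u_222 = 213;  u_223 = 201;  u_224 = 53;  u_225 = 239
  u_226 = 110;  u_227 = 51;  u_228 = 4;  u_229 = 29;  u_230 = 91;  u_231 = 110
  u_232 = 82;  u_233 = 65;  u_234 = 34;  u_235 = 190;  u_236 = 114;  u_237 = 131
  u_238 = 107;  u_239 = 133;  u_240 = 233;  u_241 = 102;  u_242 = 17;  u_243 = 50
  u_244 = 29;  u_245 = 243;  u_246 = 232;  u_247 = 118;  u_248 = 137;  u_249 = 94
  u_250 = 140;  u_251 = 104;  u_252 = 137;  u_253 = 57;  u_254 = 53;  u_255 = 23
  u_256 = 74;  u_257 = 39;  u_258 = 56;  u_259 = 145;  u_260 = 195;  u_261 = 42
  u_262 = 34;  u_263 = 13;  u_264 = 102;  u_265 = 254;  u_266 = 146;  u_267 = 231
  u_268 = 43;  u_269 = 189;  u_270 = 121;  u_271 = 154;  u_272 = 189;  u_273 = 70
  u_274 = 249;  u_275 = 251;  u_276 = 140;  u_277 = 238;  u_278 = 69;  u_279 = 146
  u_280 = 148;  u_281 = 40;  u_282 = 77;  u_283 = 25;  u_284 = 53;  u_285 = 159
  u_286 = 118;  u_287 = 123;  u_288 = 172;  u_289 = 133;  u_290 = 123;  u_291 = 54
  u_292 = 130;  u_293 = 9;  u_294 = 74;  u_295 = 110;  u_296 = 50;  u_297 = 155
  u_298 = 91;  u_299 = 149;  u_300 = 41;  u_301 = 94;  u_302 = 73;  u_303 = 58
  u_304 = 117;  u_305 = 179;  u_306 = 32;  u_307 = 118;  u_308 = 209;  u_309 = 102
  u_310 = 172;  u_311 = 200;  u_312 = 225;  u_313 = 233;  u_314 = 117;  u_315 = 7
  u_316 = 178;  u_317 = 111;  u_318 = 224;  u_319 = 249;  u_320 = 195;  u_321 = 146
  u_322 = 114;  u_323 = 181;  u_324 = 142;  u_325 = 78;  u_326 = 146;  u_327 = 223
  u_328 = 123;  u_329 = 205;  u_330 = 249;  u_331 = 114;  u_332 = 245;  u_333 = 14
  u_334 = 145;  u_335 = 91;  u_336 = 164;  u_337 = 142;  u_338 = 45;  u_339 = 26
  u_340 = 148;  u_341 = 136;  u_342 = 5;  u_343 = 41;  u_344 = 53;  u_345 = 207
  u_346 = 190
u_347 = 131·190 + 14·207 + 194·53 + 197·41 = 67
u_348 = 131·67 + 14·190 + 194·207 + 197·53 = 84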